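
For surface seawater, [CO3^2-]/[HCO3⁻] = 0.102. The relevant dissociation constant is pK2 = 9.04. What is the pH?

pH = 8.05

From K2 = [H⁺][CO3^2-]/[HCO3⁻]:  pH = pK2 + log₁₀([CO3^2-]/[HCO3⁻])
log₁₀(0.102) = -0.991
pH = 9.04 + (-0.991) = 8.05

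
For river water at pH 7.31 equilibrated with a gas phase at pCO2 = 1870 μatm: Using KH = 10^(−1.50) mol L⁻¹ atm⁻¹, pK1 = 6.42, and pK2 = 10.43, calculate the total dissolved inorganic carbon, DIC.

DIC = 0.519 mmol/L

[CO2*] = KH · pCO2 = 10^(−1.50) × 1870×10^-6 = 5.913×10^-5 mol/L
α₀ = 1/(1 + K1/[H⁺] + K1K2/[H⁺]²) = 1/(1 + 10^+0.89 + 10^-2.23) = 0.1140
DIC = [CO2*]/α₀ = 5.913×10^-5 / 0.1140 = 0.519 mmol/L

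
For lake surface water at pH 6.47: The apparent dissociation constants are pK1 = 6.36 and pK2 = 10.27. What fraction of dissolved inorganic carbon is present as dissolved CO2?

α₀ = 1 / (1 + K1/[H⁺] + K1K2/[H⁺]²) = 1 / (1 + 10^+0.11 + 10^-3.69)
   = 1 / (1 + 1.2882 + 0.00020417) = 1/2.2885 = 0.4370

α₀ = 0.437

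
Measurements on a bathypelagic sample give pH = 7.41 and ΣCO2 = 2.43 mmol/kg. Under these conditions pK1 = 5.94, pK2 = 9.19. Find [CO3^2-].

[CO3²⁻] = 0.0384 mmol/kg

α₂ = 1 / (1 + [H⁺]/K2 + [H⁺]²/(K1K2)) = 1 / (1 + 10^+1.78 + 10^+0.31)
   = 1 / (1 + 60.256 + 2.0417) = 1/63.298 = 0.01580
[CO3²⁻] = α₂ × DIC = 0.01580 × 2.43 = 0.0384 mmol/kg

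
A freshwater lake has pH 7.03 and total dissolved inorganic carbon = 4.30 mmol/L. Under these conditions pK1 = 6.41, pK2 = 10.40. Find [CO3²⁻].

[CO3²⁻] = 1.48 μmol/L

α₂ = 1 / (1 + [H⁺]/K2 + [H⁺]²/(K1K2)) = 1 / (1 + 10^+3.37 + 10^+2.75)
   = 1 / (1 + 2344.2 + 562.34) = 1/2907.6 = 0.0003439
[CO3²⁻] = α₂ × DIC = 0.0003439 × 4.30 = 0.00148 mmol/L = 1.48 μmol/L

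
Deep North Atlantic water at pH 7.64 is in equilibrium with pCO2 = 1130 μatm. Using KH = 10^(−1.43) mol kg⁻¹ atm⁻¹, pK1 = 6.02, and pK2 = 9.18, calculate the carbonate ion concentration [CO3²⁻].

[CO2*] = KH · pCO2 = 10^(−1.43) × 1130×10^-6 = 4.198×10^-5 mol/kg
α₀ = 1/(1 + K1/[H⁺] + K1K2/[H⁺]²) = 1/(1 + 10^+1.62 + 10^+0.08) = 0.02278
DIC = [CO2*]/α₀ = 4.198×10^-5 / 0.02278 = 1.843 mmol/kg
[CO3²⁻] = α₂·DIC; α₂ = 0.02739, so [CO3²⁻] = 0.02739 × 1.843 = 0.0505 mmol/kg

[CO3²⁻] = 0.0505 mmol/kg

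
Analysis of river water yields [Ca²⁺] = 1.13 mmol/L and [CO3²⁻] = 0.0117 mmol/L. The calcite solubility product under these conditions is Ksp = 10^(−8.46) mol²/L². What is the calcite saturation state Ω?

Ω = 3.81

Ksp = 10^(−8.46) = 3.467×10^-9
Ω = [Ca²⁺][CO3²⁻]/Ksp = (1.13×10^-3)(0.0117×10^-3) / 3.467×10^-9 = 3.81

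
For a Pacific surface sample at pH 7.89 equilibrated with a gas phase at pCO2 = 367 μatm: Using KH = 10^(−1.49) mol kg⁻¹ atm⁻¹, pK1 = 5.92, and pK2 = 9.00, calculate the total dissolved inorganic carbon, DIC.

[CO2*] = KH · pCO2 = 10^(−1.49) × 367×10^-6 = 1.188×10^-5 mol/kg
α₀ = 1/(1 + K1/[H⁺] + K1K2/[H⁺]²) = 1/(1 + 10^+1.97 + 10^+0.86) = 0.009845
DIC = [CO2*]/α₀ = 1.188×10^-5 / 0.009845 = 1.21 mmol/kg

DIC = 1.21 mmol/kg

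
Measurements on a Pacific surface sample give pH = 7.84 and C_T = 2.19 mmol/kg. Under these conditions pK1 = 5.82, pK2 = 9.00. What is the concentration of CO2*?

[CO2*] = 19.4 μmol/kg

α₀ = 1 / (1 + K1/[H⁺] + K1K2/[H⁺]²) = 1 / (1 + 10^+2.02 + 10^+0.86)
   = 1 / (1 + 104.71 + 7.2444) = 1/112.96 = 0.008853
[CO2*] = α₀ × DIC = 0.008853 × 2.19 = 0.0194 mmol/kg = 19.4 μmol/kg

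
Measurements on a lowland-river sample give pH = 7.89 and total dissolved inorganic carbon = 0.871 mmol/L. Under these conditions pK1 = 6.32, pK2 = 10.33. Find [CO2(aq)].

α₀ = 1 / (1 + K1/[H⁺] + K1K2/[H⁺]²) = 1 / (1 + 10^+1.57 + 10^-0.87)
   = 1 / (1 + 37.154 + 0.13490) = 1/38.288 = 0.02612
[CO2*] = α₀ × DIC = 0.02612 × 0.871 = 0.0227 mmol/L

[CO2*] = 0.0227 mmol/L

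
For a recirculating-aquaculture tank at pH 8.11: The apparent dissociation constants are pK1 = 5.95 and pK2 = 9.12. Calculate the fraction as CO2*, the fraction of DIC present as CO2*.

α₀ = 1 / (1 + K1/[H⁺] + K1K2/[H⁺]²) = 1 / (1 + 10^+2.16 + 10^+1.15)
   = 1 / (1 + 144.54 + 14.125) = 1/159.67 = 0.006263

α₀ = 0.00626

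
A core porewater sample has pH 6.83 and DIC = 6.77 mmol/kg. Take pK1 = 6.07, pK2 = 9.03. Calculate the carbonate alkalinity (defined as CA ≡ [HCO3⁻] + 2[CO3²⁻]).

CA = 5.81 mmol/kg

CA = [HCO3⁻] + 2[CO3²⁻] = (α₁ + 2α₂)·DIC
At pH 6.83: [H⁺]/K1 = 10^-0.76 = 0.17378, K2/[H⁺] = 10^-2.20 = 0.0063096
α₁ = 1/(1 + 0.17378 + 0.0063096) = 1/1.1801 = 0.8474; α₂ = α₁·K2/[H⁺] = 0.005347
α₁ + 2α₂ = 0.8581
CA = 0.8581 × 6.77 = 5.81 mmol/kg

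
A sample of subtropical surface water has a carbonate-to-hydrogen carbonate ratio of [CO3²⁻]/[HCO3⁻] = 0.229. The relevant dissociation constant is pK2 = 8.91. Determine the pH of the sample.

From K2 = [H⁺][CO3²⁻]/[HCO3⁻]:  pH = pK2 + log₁₀([CO3²⁻]/[HCO3⁻])
log₁₀(0.229) = -0.640
pH = 8.91 + (-0.640) = 8.27

pH = 8.27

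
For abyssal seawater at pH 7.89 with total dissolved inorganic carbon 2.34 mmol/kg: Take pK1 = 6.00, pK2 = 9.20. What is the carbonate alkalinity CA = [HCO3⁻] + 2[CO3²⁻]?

CA = [HCO3⁻] + 2[CO3²⁻] = (α₁ + 2α₂)·DIC
At pH 7.89: [H⁺]/K1 = 10^-1.89 = 0.012882, K2/[H⁺] = 10^-1.31 = 0.048978
α₁ = 1/(1 + 0.012882 + 0.048978) = 1/1.0619 = 0.9417; α₂ = α₁·K2/[H⁺] = 0.04612
α₁ + 2α₂ = 1.0340
CA = 1.0340 × 2.34 = 2.42 mmol/kg

CA = 2.42 mmol/kg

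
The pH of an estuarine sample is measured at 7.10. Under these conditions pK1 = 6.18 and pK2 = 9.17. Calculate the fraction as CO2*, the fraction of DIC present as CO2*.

α₀ = 0.107

α₀ = 1 / (1 + K1/[H⁺] + K1K2/[H⁺]²) = 1 / (1 + 10^+0.92 + 10^-1.15)
   = 1 / (1 + 8.3176 + 0.070795) = 1/9.3884 = 0.1065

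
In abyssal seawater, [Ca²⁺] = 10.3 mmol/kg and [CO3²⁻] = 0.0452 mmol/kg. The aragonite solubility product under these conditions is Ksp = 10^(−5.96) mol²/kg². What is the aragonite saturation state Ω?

Ksp = 10^(−5.96) = 1.096×10^-6
Ω = [Ca²⁺][CO3²⁻]/Ksp = (10.3×10^-3)(0.0452×10^-3) / 1.096×10^-6 = 0.425

Ω = 0.425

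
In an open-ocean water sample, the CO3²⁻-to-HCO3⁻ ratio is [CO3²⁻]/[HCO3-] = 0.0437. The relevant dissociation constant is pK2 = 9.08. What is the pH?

From K2 = [H⁺][CO3²⁻]/[HCO3-]:  pH = pK2 + log₁₀([CO3²⁻]/[HCO3-])
log₁₀(0.0437) = -1.360
pH = 9.08 + (-1.360) = 7.72

pH = 7.72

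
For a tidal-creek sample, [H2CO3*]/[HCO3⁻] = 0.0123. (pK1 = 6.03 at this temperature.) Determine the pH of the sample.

pH = 7.94

From K1 = [H⁺][HCO3⁻]/[H2CO3*]:  pH = pK1 − log₁₀([H2CO3*]/[HCO3⁻])
log₁₀(0.0123) = -1.910
pH = 6.03 − (-1.910) = 7.94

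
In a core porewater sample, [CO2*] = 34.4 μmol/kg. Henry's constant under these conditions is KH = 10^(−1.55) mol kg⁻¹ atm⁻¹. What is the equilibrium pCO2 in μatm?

KH = 10^(−1.55) = 2.818×10^-2 mol kg⁻¹ atm⁻¹
pCO2 = [CO2*]/KH = 34.4×10^-6 / 2.818×10^-2 = 1.22×10^-3 atm = 1220 μatm

pCO2 = 1220 μatm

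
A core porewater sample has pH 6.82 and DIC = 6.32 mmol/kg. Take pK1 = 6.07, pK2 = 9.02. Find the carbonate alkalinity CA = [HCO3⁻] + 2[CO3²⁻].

CA = [HCO3⁻] + 2[CO3²⁻] = (α₁ + 2α₂)·DIC
At pH 6.82: [H⁺]/K1 = 10^-0.75 = 0.17783, K2/[H⁺] = 10^-2.20 = 0.0063096
α₁ = 1/(1 + 0.17783 + 0.0063096) = 1/1.1841 = 0.8445; α₂ = α₁·K2/[H⁺] = 0.005328
α₁ + 2α₂ = 0.8552
CA = 0.8552 × 6.32 = 5.40 mmol/kg

CA = 5.40 mmol/kg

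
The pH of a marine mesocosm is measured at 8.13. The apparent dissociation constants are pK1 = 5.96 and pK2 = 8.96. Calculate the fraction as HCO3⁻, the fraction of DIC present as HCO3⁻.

α₁ = 0.866

α₁ = 1 / (1 + [H⁺]/K1 + K2/[H⁺]) = 1 / (1 + 10^-2.17 + 10^-0.83)
   = 1 / (1 + 0.0067608 + 0.14791) = 1/1.1547 = 0.8660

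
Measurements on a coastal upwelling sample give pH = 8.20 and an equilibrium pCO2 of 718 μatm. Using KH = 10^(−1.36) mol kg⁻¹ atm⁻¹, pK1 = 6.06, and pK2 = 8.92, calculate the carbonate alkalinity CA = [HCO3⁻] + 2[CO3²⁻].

[CO2*] = KH · pCO2 = 10^(−1.36) × 718×10^-6 = 3.134×10^-5 mol/kg
α₀ = 1/(1 + K1/[H⁺] + K1K2/[H⁺]²) = 1/(1 + 10^+2.14 + 10^+1.42) = 0.006048
DIC = [CO2*]/α₀ = 3.134×10^-5 / 0.006048 = 5.182 mmol/kg
CA = (α₁ + 2α₂)·DIC = (0.8349 + 2×0.1591) × 5.182 = 5.98 mmol/kg

CA = 5.98 mmol/kg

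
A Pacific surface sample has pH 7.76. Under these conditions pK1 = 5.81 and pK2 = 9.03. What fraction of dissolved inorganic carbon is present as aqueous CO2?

α₀ = 1 / (1 + K1/[H⁺] + K1K2/[H⁺]²) = 1 / (1 + 10^+1.95 + 10^+0.68)
   = 1 / (1 + 89.125 + 4.7863) = 1/94.911 = 0.01054

α₀ = 0.0105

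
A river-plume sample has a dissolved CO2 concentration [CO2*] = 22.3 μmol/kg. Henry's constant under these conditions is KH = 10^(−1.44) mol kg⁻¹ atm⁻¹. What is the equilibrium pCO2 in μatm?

pCO2 = 614 μatm

KH = 10^(−1.44) = 3.631×10^-2 mol kg⁻¹ atm⁻¹
pCO2 = [CO2*]/KH = 22.3×10^-6 / 3.631×10^-2 = 6.14×10^-4 atm = 614 μatm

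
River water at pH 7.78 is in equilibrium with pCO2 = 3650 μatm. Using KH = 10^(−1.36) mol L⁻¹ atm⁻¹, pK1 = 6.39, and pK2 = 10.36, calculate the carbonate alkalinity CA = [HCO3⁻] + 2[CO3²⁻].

CA = 3.93 mmol/L

[CO2*] = KH · pCO2 = 10^(−1.36) × 3650×10^-6 = 1.593×10^-4 mol/L
α₀ = 1/(1 + K1/[H⁺] + K1K2/[H⁺]²) = 1/(1 + 10^+1.39 + 10^-1.19) = 0.03904
DIC = [CO2*]/α₀ = 1.593×10^-4 / 0.03904 = 4.081 mmol/L
CA = (α₁ + 2α₂)·DIC = (0.9584 + 2×0.002521) × 4.081 = 3.93 mmol/L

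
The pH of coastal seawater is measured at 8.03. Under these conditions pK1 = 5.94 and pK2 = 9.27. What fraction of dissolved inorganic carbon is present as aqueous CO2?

α₀ = 0.00763

α₀ = 1 / (1 + K1/[H⁺] + K1K2/[H⁺]²) = 1 / (1 + 10^+2.09 + 10^+0.85)
   = 1 / (1 + 123.03 + 7.0795) = 1/131.11 = 0.007627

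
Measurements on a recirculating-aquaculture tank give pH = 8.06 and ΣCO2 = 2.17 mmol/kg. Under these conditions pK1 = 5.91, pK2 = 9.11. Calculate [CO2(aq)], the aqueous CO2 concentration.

[CO2*] = 14.0 μmol/kg

α₀ = 1 / (1 + K1/[H⁺] + K1K2/[H⁺]²) = 1 / (1 + 10^+2.15 + 10^+1.10)
   = 1 / (1 + 141.25 + 12.589) = 1/154.84 = 0.006458
[CO2*] = α₀ × DIC = 0.006458 × 2.17 = 0.0140 mmol/kg = 14.0 μmol/kg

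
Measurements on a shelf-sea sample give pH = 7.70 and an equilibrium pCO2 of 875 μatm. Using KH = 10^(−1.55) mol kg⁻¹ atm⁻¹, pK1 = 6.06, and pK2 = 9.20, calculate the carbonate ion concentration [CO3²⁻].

[CO3²⁻] = 0.0340 mmol/kg

[CO2*] = KH · pCO2 = 10^(−1.55) × 875×10^-6 = 2.466×10^-5 mol/kg
α₀ = 1/(1 + K1/[H⁺] + K1K2/[H⁺]²) = 1/(1 + 10^+1.64 + 10^+0.14) = 0.02172
DIC = [CO2*]/α₀ = 2.466×10^-5 / 0.02172 = 1.135 mmol/kg
[CO3²⁻] = α₂·DIC; α₂ = 0.02999, so [CO3²⁻] = 0.02999 × 1.135 = 0.0340 mmol/kg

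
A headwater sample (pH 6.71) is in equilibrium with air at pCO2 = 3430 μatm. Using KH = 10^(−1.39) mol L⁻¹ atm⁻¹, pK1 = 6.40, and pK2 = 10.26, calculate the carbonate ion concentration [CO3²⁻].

[CO2*] = KH · pCO2 = 10^(−1.39) × 3430×10^-6 = 1.397×10^-4 mol/L
α₀ = 1/(1 + K1/[H⁺] + K1K2/[H⁺]²) = 1/(1 + 10^+0.31 + 10^-3.24) = 0.3287
DIC = [CO2*]/α₀ = 1.397×10^-4 / 0.3287 = 0.4251 mmol/L
[CO3²⁻] = α₂·DIC; α₂ = 0.0001891, so [CO3²⁻] = 0.0001891 × 0.4251 = 8.04×10^-5 mmol/L = 0.0804 μmol/L

[CO3²⁻] = 0.0804 μmol/L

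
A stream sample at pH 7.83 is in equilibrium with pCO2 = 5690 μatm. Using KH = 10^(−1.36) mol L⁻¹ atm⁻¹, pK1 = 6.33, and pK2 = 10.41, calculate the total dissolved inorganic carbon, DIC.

DIC = 8.12 mmol/L

[CO2*] = KH · pCO2 = 10^(−1.36) × 5690×10^-6 = 2.484×10^-4 mol/L
α₀ = 1/(1 + K1/[H⁺] + K1K2/[H⁺]²) = 1/(1 + 10^+1.50 + 10^-1.08) = 0.03058
DIC = [CO2*]/α₀ = 2.484×10^-4 / 0.03058 = 8.12 mmol/L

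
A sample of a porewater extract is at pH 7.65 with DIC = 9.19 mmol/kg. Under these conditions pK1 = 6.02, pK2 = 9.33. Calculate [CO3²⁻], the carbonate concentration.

α₂ = 1 / (1 + [H⁺]/K2 + [H⁺]²/(K1K2)) = 1 / (1 + 10^+1.68 + 10^+0.05)
   = 1 / (1 + 47.863 + 1.1220) = 1/49.985 = 0.02001
[CO3²⁻] = α₂ × DIC = 0.02001 × 9.19 = 0.184 mmol/kg

[CO3²⁻] = 0.184 mmol/kg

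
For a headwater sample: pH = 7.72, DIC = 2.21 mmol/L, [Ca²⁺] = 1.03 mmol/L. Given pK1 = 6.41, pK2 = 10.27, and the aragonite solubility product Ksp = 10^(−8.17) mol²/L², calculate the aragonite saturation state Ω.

α₂ = 1 / (1 + [H⁺]/K2 + [H⁺]²/(K1K2)) = 1 / (1 + 10^+2.55 + 10^+1.24)
   = 1 / (1 + 354.81 + 17.378) = 1/373.19 = 0.002680
[CO3²⁻] = α₂ × DIC = 0.002680 × 2.21 = 0.005922 mmol/L = 5.922 μmol/L
Ksp = 10^(−8.17) = 6.761×10^-9
Ω = [Ca²⁺][CO3²⁻]/Ksp = (1.03×10^-3)(5.922×10^-6) / 6.761×10^-9 = 0.902

Ω = 0.902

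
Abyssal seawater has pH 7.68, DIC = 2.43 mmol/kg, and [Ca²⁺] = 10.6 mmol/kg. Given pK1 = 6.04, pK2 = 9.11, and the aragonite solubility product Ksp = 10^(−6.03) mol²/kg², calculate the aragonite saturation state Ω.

Ω = 0.967

α₂ = 1 / (1 + [H⁺]/K2 + [H⁺]²/(K1K2)) = 1 / (1 + 10^+1.43 + 10^-0.21)
   = 1 / (1 + 26.915 + 0.61660) = 1/28.532 = 0.03505
[CO3²⁻] = α₂ × DIC = 0.03505 × 2.43 = 0.08517 mmol/kg
Ksp = 10^(−6.03) = 9.333×10^-7
Ω = [Ca²⁺][CO3²⁻]/Ksp = (10.6×10^-3)(8.517×10^-5) / 9.333×10^-7 = 0.967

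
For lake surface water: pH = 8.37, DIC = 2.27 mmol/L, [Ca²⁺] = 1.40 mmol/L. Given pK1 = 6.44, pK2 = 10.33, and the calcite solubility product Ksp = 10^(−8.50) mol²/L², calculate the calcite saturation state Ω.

α₂ = 1 / (1 + [H⁺]/K2 + [H⁺]²/(K1K2)) = 1 / (1 + 10^+1.96 + 10^+0.03)
   = 1 / (1 + 91.201 + 1.0715) = 1/93.273 = 0.01072
[CO3²⁻] = α₂ × DIC = 0.01072 × 2.27 = 0.02434 mmol/L
Ksp = 10^(−8.50) = 3.162×10^-9
Ω = [Ca²⁺][CO3²⁻]/Ksp = (1.40×10^-3)(2.434×10^-5) / 3.162×10^-9 = 10.8

Ω = 10.8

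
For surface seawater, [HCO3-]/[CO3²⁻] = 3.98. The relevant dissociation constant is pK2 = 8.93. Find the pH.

From K2 = [H⁺][CO3²⁻]/[HCO3-]:  pH = pK2 − log₁₀([HCO3-]/[CO3²⁻])
log₁₀(3.98) = +0.600
pH = 8.93 − (+0.600) = 8.33

pH = 8.33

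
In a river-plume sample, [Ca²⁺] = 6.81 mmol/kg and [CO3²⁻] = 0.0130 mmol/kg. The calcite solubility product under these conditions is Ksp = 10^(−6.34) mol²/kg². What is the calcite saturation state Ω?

Ω = 0.194

Ksp = 10^(−6.34) = 4.571×10^-7
Ω = [Ca²⁺][CO3²⁻]/Ksp = (6.81×10^-3)(0.0130×10^-3) / 4.571×10^-7 = 0.194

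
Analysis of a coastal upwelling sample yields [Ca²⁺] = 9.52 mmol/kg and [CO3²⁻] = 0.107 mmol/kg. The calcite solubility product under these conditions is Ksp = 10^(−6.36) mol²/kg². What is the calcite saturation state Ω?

Ω = 2.33

Ksp = 10^(−6.36) = 4.365×10^-7
Ω = [Ca²⁺][CO3²⁻]/Ksp = (9.52×10^-3)(0.107×10^-3) / 4.365×10^-7 = 2.33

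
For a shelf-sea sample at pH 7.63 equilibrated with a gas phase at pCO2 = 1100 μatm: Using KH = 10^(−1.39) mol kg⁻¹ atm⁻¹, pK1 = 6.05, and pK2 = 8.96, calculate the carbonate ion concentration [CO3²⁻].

[CO2*] = KH · pCO2 = 10^(−1.39) × 1100×10^-6 = 4.481×10^-5 mol/kg
α₀ = 1/(1 + K1/[H⁺] + K1K2/[H⁺]²) = 1/(1 + 10^+1.58 + 10^+0.25) = 0.02451
DIC = [CO2*]/α₀ = 4.481×10^-5 / 0.02451 = 1.828 mmol/kg
[CO3²⁻] = α₂·DIC; α₂ = 0.04359, so [CO3²⁻] = 0.04359 × 1.828 = 0.0797 mmol/kg

[CO3²⁻] = 0.0797 mmol/kg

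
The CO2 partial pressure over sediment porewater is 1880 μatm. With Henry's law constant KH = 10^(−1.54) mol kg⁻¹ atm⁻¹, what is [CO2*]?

KH = 10^(−1.54) = 2.884×10^-2 mol kg⁻¹ atm⁻¹
[CO2*] = KH · pCO2 = 2.884×10^-2 × 1880×10^-6 atm = 5.42×10^-5 mol/kg

[CO2*] = 54.2 μmol/kg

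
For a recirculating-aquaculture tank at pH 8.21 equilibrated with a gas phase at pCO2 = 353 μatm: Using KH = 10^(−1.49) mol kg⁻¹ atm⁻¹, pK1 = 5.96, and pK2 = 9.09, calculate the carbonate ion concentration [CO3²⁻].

[CO3²⁻] = 0.268 mmol/kg

[CO2*] = KH · pCO2 = 10^(−1.49) × 353×10^-6 = 1.142×10^-5 mol/kg
α₀ = 1/(1 + K1/[H⁺] + K1K2/[H⁺]²) = 1/(1 + 10^+2.25 + 10^+1.37) = 0.004944
DIC = [CO2*]/α₀ = 1.142×10^-5 / 0.004944 = 2.311 mmol/kg
[CO3²⁻] = α₂·DIC; α₂ = 0.1159, so [CO3²⁻] = 0.1159 × 2.311 = 0.268 mmol/kg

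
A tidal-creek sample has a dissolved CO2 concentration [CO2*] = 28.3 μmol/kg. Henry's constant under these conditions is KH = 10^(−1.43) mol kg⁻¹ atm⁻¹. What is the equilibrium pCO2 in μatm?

KH = 10^(−1.43) = 3.715×10^-2 mol kg⁻¹ atm⁻¹
pCO2 = [CO2*]/KH = 28.3×10^-6 / 3.715×10^-2 = 7.62×10^-4 atm = 762 μatm

pCO2 = 762 μatm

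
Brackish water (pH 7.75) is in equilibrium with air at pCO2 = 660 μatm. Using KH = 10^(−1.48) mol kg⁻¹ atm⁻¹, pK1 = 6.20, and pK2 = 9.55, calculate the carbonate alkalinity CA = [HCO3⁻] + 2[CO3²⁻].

[CO2*] = KH · pCO2 = 10^(−1.48) × 660×10^-6 = 2.185×10^-5 mol/kg
α₀ = 1/(1 + K1/[H⁺] + K1K2/[H⁺]²) = 1/(1 + 10^+1.55 + 10^-0.25) = 0.02700
DIC = [CO2*]/α₀ = 2.185×10^-5 / 0.02700 = 0.8096 mmol/kg
CA = (α₁ + 2α₂)·DIC = (0.9578 + 2×0.01518) × 0.8096 = 0.800 mmol/kg

CA = 0.800 mmol/kg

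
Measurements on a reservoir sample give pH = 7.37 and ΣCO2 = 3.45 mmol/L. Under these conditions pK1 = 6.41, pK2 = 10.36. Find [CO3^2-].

[CO3²⁻] = 3.18 μmol/L

α₂ = 1 / (1 + [H⁺]/K2 + [H⁺]²/(K1K2)) = 1 / (1 + 10^+2.99 + 10^+2.03)
   = 1 / (1 + 977.24 + 107.15) = 1/1085.4 = 0.0009213
[CO3²⁻] = α₂ × DIC = 0.0009213 × 3.45 = 0.00318 mmol/L = 3.18 μmol/L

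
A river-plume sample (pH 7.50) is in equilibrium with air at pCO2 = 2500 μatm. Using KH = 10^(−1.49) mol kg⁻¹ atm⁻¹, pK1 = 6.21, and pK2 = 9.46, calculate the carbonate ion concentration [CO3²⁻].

[CO3²⁻] = 17.3 μmol/kg

[CO2*] = KH · pCO2 = 10^(−1.49) × 2500×10^-6 = 8.090×10^-5 mol/kg
α₀ = 1/(1 + K1/[H⁺] + K1K2/[H⁺]²) = 1/(1 + 10^+1.29 + 10^-0.67) = 0.04828
DIC = [CO2*]/α₀ = 8.090×10^-5 / 0.04828 = 1.676 mmol/kg
[CO3²⁻] = α₂·DIC; α₂ = 0.01032, so [CO3²⁻] = 0.01032 × 1.676 = 0.0173 mmol/kg = 17.3 μmol/kg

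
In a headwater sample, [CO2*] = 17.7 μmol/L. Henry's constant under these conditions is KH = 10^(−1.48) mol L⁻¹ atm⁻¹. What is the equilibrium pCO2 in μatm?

pCO2 = 535 μatm

KH = 10^(−1.48) = 3.311×10^-2 mol L⁻¹ atm⁻¹
pCO2 = [CO2*]/KH = 17.7×10^-6 / 3.311×10^-2 = 5.35×10^-4 atm = 535 μatm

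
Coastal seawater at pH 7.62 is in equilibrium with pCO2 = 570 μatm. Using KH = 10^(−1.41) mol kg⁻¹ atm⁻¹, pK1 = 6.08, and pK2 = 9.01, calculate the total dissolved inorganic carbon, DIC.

[CO2*] = KH · pCO2 = 10^(−1.41) × 570×10^-6 = 2.218×10^-5 mol/kg
α₀ = 1/(1 + K1/[H⁺] + K1K2/[H⁺]²) = 1/(1 + 10^+1.54 + 10^+0.15) = 0.02696
DIC = [CO2*]/α₀ = 2.218×10^-5 / 0.02696 = 0.822 mmol/kg

DIC = 0.822 mmol/kg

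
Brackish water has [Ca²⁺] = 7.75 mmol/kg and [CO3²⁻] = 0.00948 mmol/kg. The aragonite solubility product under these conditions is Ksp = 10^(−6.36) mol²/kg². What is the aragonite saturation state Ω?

Ksp = 10^(−6.36) = 4.365×10^-7
Ω = [Ca²⁺][CO3²⁻]/Ksp = (7.75×10^-3)(0.00948×10^-3) / 4.365×10^-7 = 0.168

Ω = 0.168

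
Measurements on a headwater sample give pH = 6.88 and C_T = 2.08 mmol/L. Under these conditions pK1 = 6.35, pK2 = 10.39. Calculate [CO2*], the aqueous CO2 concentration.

[CO2*] = 0.474 mmol/L

α₀ = 1 / (1 + K1/[H⁺] + K1K2/[H⁺]²) = 1 / (1 + 10^+0.53 + 10^-2.98)
   = 1 / (1 + 3.3884 + 0.0010471) = 1/4.3895 = 0.2278
[CO2*] = α₀ × DIC = 0.2278 × 2.08 = 0.474 mmol/L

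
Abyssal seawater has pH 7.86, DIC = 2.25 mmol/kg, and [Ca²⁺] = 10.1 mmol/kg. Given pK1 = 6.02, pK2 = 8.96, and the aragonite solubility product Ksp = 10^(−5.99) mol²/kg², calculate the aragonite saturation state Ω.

Ω = 1.61

α₂ = 1 / (1 + [H⁺]/K2 + [H⁺]²/(K1K2)) = 1 / (1 + 10^+1.10 + 10^-0.74)
   = 1 / (1 + 12.589 + 0.18197) = 1/13.771 = 0.07262
[CO3²⁻] = α₂ × DIC = 0.07262 × 2.25 = 0.1634 mmol/kg
Ksp = 10^(−5.99) = 1.023×10^-6
Ω = [Ca²⁺][CO3²⁻]/Ksp = (10.1×10^-3)(1.634×10^-4) / 1.023×10^-6 = 1.61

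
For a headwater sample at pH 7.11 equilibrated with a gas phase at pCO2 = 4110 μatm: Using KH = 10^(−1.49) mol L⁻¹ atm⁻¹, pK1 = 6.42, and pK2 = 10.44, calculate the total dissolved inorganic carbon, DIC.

DIC = 0.785 mmol/L

[CO2*] = KH · pCO2 = 10^(−1.49) × 4110×10^-6 = 1.330×10^-4 mol/L
α₀ = 1/(1 + K1/[H⁺] + K1K2/[H⁺]²) = 1/(1 + 10^+0.69 + 10^-2.64) = 0.1695
DIC = [CO2*]/α₀ = 1.330×10^-4 / 0.1695 = 0.785 mmol/L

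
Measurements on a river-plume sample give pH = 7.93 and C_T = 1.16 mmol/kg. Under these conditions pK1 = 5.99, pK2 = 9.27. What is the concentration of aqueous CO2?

[CO2*] = 12.6 μmol/kg

α₀ = 1 / (1 + K1/[H⁺] + K1K2/[H⁺]²) = 1 / (1 + 10^+1.94 + 10^+0.60)
   = 1 / (1 + 87.096 + 3.9811) = 1/92.077 = 0.01086
[CO2*] = α₀ × DIC = 0.01086 × 1.16 = 0.0126 mmol/kg = 12.6 μmol/kg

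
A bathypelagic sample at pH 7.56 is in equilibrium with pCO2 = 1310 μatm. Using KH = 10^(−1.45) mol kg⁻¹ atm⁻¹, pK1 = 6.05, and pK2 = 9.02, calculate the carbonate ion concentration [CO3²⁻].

[CO3²⁻] = 0.0522 mmol/kg

[CO2*] = KH · pCO2 = 10^(−1.45) × 1310×10^-6 = 4.648×10^-5 mol/kg
α₀ = 1/(1 + K1/[H⁺] + K1K2/[H⁺]²) = 1/(1 + 10^+1.51 + 10^+0.05) = 0.02900
DIC = [CO2*]/α₀ = 4.648×10^-5 / 0.02900 = 1.603 mmol/kg
[CO3²⁻] = α₂·DIC; α₂ = 0.03254, so [CO3²⁻] = 0.03254 × 1.603 = 0.0522 mmol/kg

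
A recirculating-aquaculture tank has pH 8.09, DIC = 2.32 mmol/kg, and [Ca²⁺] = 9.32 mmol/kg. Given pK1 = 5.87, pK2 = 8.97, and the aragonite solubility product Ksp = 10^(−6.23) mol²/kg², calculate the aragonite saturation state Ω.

Ω = 4.25

α₂ = 1 / (1 + [H⁺]/K2 + [H⁺]²/(K1K2)) = 1 / (1 + 10^+0.88 + 10^-1.34)
   = 1 / (1 + 7.5858 + 0.045709) = 1/8.6315 = 0.1159
[CO3²⁻] = α₂ × DIC = 0.1159 × 2.32 = 0.2688 mmol/kg
Ksp = 10^(−6.23) = 5.888×10^-7
Ω = [Ca²⁺][CO3²⁻]/Ksp = (9.32×10^-3)(2.688×10^-4) / 5.888×10^-7 = 4.25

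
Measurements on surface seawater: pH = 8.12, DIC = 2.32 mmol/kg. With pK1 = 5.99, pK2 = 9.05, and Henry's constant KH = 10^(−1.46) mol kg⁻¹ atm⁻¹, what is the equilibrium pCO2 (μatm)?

pCO2 = 441 μatm

α₀ = 1 / (1 + K1/[H⁺] + K1K2/[H⁺]²) = 1 / (1 + 10^+2.13 + 10^+1.20)
   = 1 / (1 + 134.90 + 15.849) = 1/151.75 = 0.006590
[CO2*] = α₀ × DIC = 0.006590 × 2.32 = 0.01529 mmol/kg = 15.29 μmol/kg
pCO2 = [CO2*]/KH = 1.529×10^-5 / 3.467×10^-2 = 441 μatm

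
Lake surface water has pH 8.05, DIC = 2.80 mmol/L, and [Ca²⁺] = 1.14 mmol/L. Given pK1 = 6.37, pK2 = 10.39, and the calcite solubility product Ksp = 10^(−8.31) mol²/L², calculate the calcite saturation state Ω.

α₂ = 1 / (1 + [H⁺]/K2 + [H⁺]²/(K1K2)) = 1 / (1 + 10^+2.34 + 10^+0.66)
   = 1 / (1 + 218.78 + 4.5709) = 1/224.35 = 0.004457
[CO3²⁻] = α₂ × DIC = 0.004457 × 2.80 = 0.01248 mmol/L = 12.48 μmol/L
Ksp = 10^(−8.31) = 4.898×10^-9
Ω = [Ca²⁺][CO3²⁻]/Ksp = (1.14×10^-3)(1.248×10^-5) / 4.898×10^-9 = 2.90

Ω = 2.90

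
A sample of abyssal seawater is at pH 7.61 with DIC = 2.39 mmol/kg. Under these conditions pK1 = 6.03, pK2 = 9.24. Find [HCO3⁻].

α₁ = 1 / (1 + [H⁺]/K1 + K2/[H⁺]) = 1 / (1 + 10^-1.58 + 10^-1.63)
   = 1 / (1 + 0.026303 + 0.023442) = 1/1.0497 = 0.9526
[HCO3⁻] = α₁ × DIC = 0.9526 × 2.39 = 2.28 mmol/kg

[HCO3⁻] = 2.28 mmol/kg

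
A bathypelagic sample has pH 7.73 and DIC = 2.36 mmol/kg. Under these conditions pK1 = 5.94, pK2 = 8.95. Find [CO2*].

[CO2*] = 0.0356 mmol/kg

α₀ = 1 / (1 + K1/[H⁺] + K1K2/[H⁺]²) = 1 / (1 + 10^+1.79 + 10^+0.57)
   = 1 / (1 + 61.660 + 3.7154) = 1/66.375 = 0.01507
[CO2*] = α₀ × DIC = 0.01507 × 2.36 = 0.0356 mmol/kg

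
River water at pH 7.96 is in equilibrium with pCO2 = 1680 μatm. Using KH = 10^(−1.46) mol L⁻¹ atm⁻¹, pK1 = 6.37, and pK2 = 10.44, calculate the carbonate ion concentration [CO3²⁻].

[CO2*] = KH · pCO2 = 10^(−1.46) × 1680×10^-6 = 5.825×10^-5 mol/L
α₀ = 1/(1 + K1/[H⁺] + K1K2/[H⁺]²) = 1/(1 + 10^+1.59 + 10^-0.89) = 0.02498
DIC = [CO2*]/α₀ = 5.825×10^-5 / 0.02498 = 2.332 mmol/L
[CO3²⁻] = α₂·DIC; α₂ = 0.003218, so [CO3²⁻] = 0.003218 × 2.332 = 0.00750 mmol/L = 7.50 μmol/L

[CO3²⁻] = 7.50 μmol/L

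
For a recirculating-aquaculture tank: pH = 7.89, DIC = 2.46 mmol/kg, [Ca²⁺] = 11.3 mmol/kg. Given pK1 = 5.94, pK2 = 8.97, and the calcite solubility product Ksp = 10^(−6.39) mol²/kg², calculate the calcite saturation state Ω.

α₂ = 1 / (1 + [H⁺]/K2 + [H⁺]²/(K1K2)) = 1 / (1 + 10^+1.08 + 10^-0.87)
   = 1 / (1 + 12.023 + 0.13490) = 1/13.158 = 0.07600
[CO3²⁻] = α₂ × DIC = 0.07600 × 2.46 = 0.1870 mmol/kg
Ksp = 10^(−6.39) = 4.074×10^-7
Ω = [Ca²⁺][CO3²⁻]/Ksp = (11.3×10^-3)(1.870×10^-4) / 4.074×10^-7 = 5.19

Ω = 5.19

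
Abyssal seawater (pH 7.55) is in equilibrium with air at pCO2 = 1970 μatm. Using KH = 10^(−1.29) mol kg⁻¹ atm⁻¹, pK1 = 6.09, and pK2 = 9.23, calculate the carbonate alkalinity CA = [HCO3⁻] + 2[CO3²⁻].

CA = 3.04 mmol/kg

[CO2*] = KH · pCO2 = 10^(−1.29) × 1970×10^-6 = 1.010×10^-4 mol/kg
α₀ = 1/(1 + K1/[H⁺] + K1K2/[H⁺]²) = 1/(1 + 10^+1.46 + 10^-0.22) = 0.03285
DIC = [CO2*]/α₀ = 1.010×10^-4 / 0.03285 = 3.076 mmol/kg
CA = (α₁ + 2α₂)·DIC = (0.9474 + 2×0.01979) × 3.076 = 3.04 mmol/kg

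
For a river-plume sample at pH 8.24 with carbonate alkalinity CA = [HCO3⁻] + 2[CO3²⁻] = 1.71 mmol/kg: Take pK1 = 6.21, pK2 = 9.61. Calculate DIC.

CA = [HCO3⁻] + 2[CO3²⁻] = (α₁ + 2α₂)·DIC
At pH 8.24: [H⁺]/K1 = 10^-2.03 = 0.0093325, K2/[H⁺] = 10^-1.37 = 0.042658
α₁ = 1/(1 + 0.0093325 + 0.042658) = 1/1.0520 = 0.9506; α₂ = α₁·K2/[H⁺] = 0.04055
α₁ + 2α₂ = 1.0317
DIC = CA / (α₁ + 2α₂) = 1.71 / 1.0317 = 1.66 mmol/kg

DIC = 1.66 mmol/kg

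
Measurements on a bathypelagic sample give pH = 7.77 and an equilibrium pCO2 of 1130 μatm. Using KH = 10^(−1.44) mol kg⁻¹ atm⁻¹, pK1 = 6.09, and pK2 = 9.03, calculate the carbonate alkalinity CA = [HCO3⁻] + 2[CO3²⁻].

CA = 2.18 mmol/kg

[CO2*] = KH · pCO2 = 10^(−1.44) × 1130×10^-6 = 4.103×10^-5 mol/kg
α₀ = 1/(1 + K1/[H⁺] + K1K2/[H⁺]²) = 1/(1 + 10^+1.68 + 10^+0.42) = 0.01942
DIC = [CO2*]/α₀ = 4.103×10^-5 / 0.01942 = 2.113 mmol/kg
CA = (α₁ + 2α₂)·DIC = (0.9295 + 2×0.05108) × 2.113 = 2.18 mmol/kg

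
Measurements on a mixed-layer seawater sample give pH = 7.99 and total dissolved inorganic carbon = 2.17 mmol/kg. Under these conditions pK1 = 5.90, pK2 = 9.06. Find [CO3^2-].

[CO3²⁻] = 0.169 mmol/kg

α₂ = 1 / (1 + [H⁺]/K2 + [H⁺]²/(K1K2)) = 1 / (1 + 10^+1.07 + 10^-1.02)
   = 1 / (1 + 11.749 + 0.095499) = 1/12.844 = 0.07785
[CO3²⁻] = α₂ × DIC = 0.07785 × 2.17 = 0.169 mmol/kg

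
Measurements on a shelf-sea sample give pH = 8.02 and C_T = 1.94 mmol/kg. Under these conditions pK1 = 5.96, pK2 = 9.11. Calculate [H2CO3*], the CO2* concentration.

[CO2*] = 15.5 μmol/kg

α₀ = 1 / (1 + K1/[H⁺] + K1K2/[H⁺]²) = 1 / (1 + 10^+2.06 + 10^+0.97)
   = 1 / (1 + 114.82 + 9.3325) = 1/125.15 = 0.007991
[CO2*] = α₀ × DIC = 0.007991 × 1.94 = 0.0155 mmol/kg = 15.5 μmol/kg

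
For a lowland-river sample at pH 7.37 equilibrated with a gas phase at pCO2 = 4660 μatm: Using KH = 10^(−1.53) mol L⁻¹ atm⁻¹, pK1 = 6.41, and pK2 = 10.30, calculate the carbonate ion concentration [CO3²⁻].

[CO3²⁻] = 1.47 μmol/L

[CO2*] = KH · pCO2 = 10^(−1.53) × 4660×10^-6 = 1.375×10^-4 mol/L
α₀ = 1/(1 + K1/[H⁺] + K1K2/[H⁺]²) = 1/(1 + 10^+0.96 + 10^-1.97) = 0.09871
DIC = [CO2*]/α₀ = 1.375×10^-4 / 0.09871 = 1.393 mmol/L
[CO3²⁻] = α₂·DIC; α₂ = 0.001058, so [CO3²⁻] = 0.001058 × 1.393 = 0.00147 mmol/L = 1.47 μmol/L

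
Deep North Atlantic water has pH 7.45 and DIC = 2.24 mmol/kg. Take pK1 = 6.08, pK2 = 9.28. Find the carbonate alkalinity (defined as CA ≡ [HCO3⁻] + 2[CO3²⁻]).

CA = [HCO3⁻] + 2[CO3²⁻] = (α₁ + 2α₂)·DIC
At pH 7.45: [H⁺]/K1 = 10^-1.37 = 0.042658, K2/[H⁺] = 10^-1.83 = 0.014791
α₁ = 1/(1 + 0.042658 + 0.014791) = 1/1.0574 = 0.9457; α₂ = α₁·K2/[H⁺] = 0.01399
α₁ + 2α₂ = 0.9736
CA = 0.9736 × 2.24 = 2.18 mmol/kg

CA = 2.18 mmol/kg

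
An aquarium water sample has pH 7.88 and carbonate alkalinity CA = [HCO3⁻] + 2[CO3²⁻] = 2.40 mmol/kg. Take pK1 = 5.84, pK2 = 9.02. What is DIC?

DIC = 2.27 mmol/kg

CA = [HCO3⁻] + 2[CO3²⁻] = (α₁ + 2α₂)·DIC
At pH 7.88: [H⁺]/K1 = 10^-2.04 = 0.0091201, K2/[H⁺] = 10^-1.14 = 0.072444
α₁ = 1/(1 + 0.0091201 + 0.072444) = 1/1.0816 = 0.9246; α₂ = α₁·K2/[H⁺] = 0.06698
α₁ + 2α₂ = 1.0585
DIC = CA / (α₁ + 2α₂) = 2.40 / 1.0585 = 2.27 mmol/kg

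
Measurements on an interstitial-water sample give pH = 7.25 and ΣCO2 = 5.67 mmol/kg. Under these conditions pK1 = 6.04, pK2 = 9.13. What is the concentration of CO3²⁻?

[CO3²⁻] = 0.0695 mmol/kg

α₂ = 1 / (1 + [H⁺]/K2 + [H⁺]²/(K1K2)) = 1 / (1 + 10^+1.88 + 10^+0.67)
   = 1 / (1 + 75.858 + 4.6774) = 1/81.535 = 0.01226
[CO3²⁻] = α₂ × DIC = 0.01226 × 5.67 = 0.0695 mmol/kg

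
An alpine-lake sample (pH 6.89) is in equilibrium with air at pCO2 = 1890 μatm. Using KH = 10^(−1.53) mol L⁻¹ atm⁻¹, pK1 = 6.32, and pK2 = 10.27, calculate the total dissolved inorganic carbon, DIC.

DIC = 0.263 mmol/L

[CO2*] = KH · pCO2 = 10^(−1.53) × 1890×10^-6 = 5.578×10^-5 mol/L
α₀ = 1/(1 + K1/[H⁺] + K1K2/[H⁺]²) = 1/(1 + 10^+0.57 + 10^-2.81) = 0.2120
DIC = [CO2*]/α₀ = 5.578×10^-5 / 0.2120 = 0.263 mmol/L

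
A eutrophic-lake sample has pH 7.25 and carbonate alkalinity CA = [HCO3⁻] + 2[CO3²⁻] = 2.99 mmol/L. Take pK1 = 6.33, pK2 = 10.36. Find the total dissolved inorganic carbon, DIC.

CA = [HCO3⁻] + 2[CO3²⁻] = (α₁ + 2α₂)·DIC
At pH 7.25: [H⁺]/K1 = 10^-0.92 = 0.12023, K2/[H⁺] = 10^-3.11 = 0.00077625
α₁ = 1/(1 + 0.12023 + 0.00077625) = 1/1.1210 = 0.8921; α₂ = α₁·K2/[H⁺] = 0.0006925
α₁ + 2α₂ = 0.8934
DIC = CA / (α₁ + 2α₂) = 2.99 / 0.8934 = 3.35 mmol/L

DIC = 3.35 mmol/L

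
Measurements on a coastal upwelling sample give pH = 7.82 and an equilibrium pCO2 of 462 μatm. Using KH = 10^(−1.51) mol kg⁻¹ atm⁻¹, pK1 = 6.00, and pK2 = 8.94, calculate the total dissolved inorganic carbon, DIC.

[CO2*] = KH · pCO2 = 10^(−1.51) × 462×10^-6 = 1.428×10^-5 mol/kg
α₀ = 1/(1 + K1/[H⁺] + K1K2/[H⁺]²) = 1/(1 + 10^+1.82 + 10^+0.70) = 0.01387
DIC = [CO2*]/α₀ = 1.428×10^-5 / 0.01387 = 1.03 mmol/kg

DIC = 1.03 mmol/kg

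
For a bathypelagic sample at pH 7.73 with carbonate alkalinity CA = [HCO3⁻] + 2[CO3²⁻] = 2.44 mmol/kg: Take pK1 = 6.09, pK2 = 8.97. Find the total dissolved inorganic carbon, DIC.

CA = [HCO3⁻] + 2[CO3²⁻] = (α₁ + 2α₂)·DIC
At pH 7.73: [H⁺]/K1 = 10^-1.64 = 0.022909, K2/[H⁺] = 10^-1.24 = 0.057544
α₁ = 1/(1 + 0.022909 + 0.057544) = 1/1.0805 = 0.9255; α₂ = α₁·K2/[H⁺] = 0.05326
α₁ + 2α₂ = 1.0321
DIC = CA / (α₁ + 2α₂) = 2.44 / 1.0321 = 2.36 mmol/kg

DIC = 2.36 mmol/kg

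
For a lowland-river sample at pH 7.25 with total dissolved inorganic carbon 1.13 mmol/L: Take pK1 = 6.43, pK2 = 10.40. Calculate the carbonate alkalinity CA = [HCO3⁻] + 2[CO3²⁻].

CA = 0.982 mmol/L

CA = [HCO3⁻] + 2[CO3²⁻] = (α₁ + 2α₂)·DIC
At pH 7.25: [H⁺]/K1 = 10^-0.82 = 0.15136, K2/[H⁺] = 10^-3.15 = 0.00070795
α₁ = 1/(1 + 0.15136 + 0.00070795) = 1/1.1521 = 0.8680; α₂ = α₁·K2/[H⁺] = 0.0006145
α₁ + 2α₂ = 0.8692
CA = 0.8692 × 1.13 = 0.982 mmol/L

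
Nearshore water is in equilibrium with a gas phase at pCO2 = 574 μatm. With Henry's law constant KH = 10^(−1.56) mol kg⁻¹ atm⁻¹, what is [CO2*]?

[CO2*] = 15.8 μmol/kg

KH = 10^(−1.56) = 2.754×10^-2 mol kg⁻¹ atm⁻¹
[CO2*] = KH · pCO2 = 2.754×10^-2 × 574×10^-6 atm = 1.58×10^-5 mol/kg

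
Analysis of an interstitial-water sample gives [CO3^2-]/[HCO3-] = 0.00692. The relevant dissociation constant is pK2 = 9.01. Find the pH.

From K2 = [H⁺][CO3^2-]/[HCO3-]:  pH = pK2 + log₁₀([CO3^2-]/[HCO3-])
log₁₀(0.00692) = -2.160
pH = 9.01 + (-2.160) = 6.85

pH = 6.85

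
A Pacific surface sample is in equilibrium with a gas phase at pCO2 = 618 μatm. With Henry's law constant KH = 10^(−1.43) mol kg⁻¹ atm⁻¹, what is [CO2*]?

[CO2*] = 23.0 μmol/kg

KH = 10^(−1.43) = 3.715×10^-2 mol kg⁻¹ atm⁻¹
[CO2*] = KH · pCO2 = 3.715×10^-2 × 618×10^-6 atm = 2.30×10^-5 mol/kg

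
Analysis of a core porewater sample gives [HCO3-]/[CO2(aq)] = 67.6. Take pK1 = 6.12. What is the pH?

pH = 7.95

From K1 = [H⁺][HCO3-]/[CO2(aq)]:  pH = pK1 + log₁₀([HCO3-]/[CO2(aq)])
log₁₀(67.6) = +1.830
pH = 6.12 + (+1.830) = 7.95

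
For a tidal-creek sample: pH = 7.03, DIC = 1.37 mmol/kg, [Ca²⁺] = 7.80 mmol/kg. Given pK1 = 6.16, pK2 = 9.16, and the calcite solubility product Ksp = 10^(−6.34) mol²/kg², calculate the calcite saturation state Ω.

Ω = 0.152

α₂ = 1 / (1 + [H⁺]/K2 + [H⁺]²/(K1K2)) = 1 / (1 + 10^+2.13 + 10^+1.26)
   = 1 / (1 + 134.90 + 18.197) = 1/154.09 = 0.006490
[CO3²⁻] = α₂ × DIC = 0.006490 × 1.37 = 0.008891 mmol/kg = 8.891 μmol/kg
Ksp = 10^(−6.34) = 4.571×10^-7
Ω = [Ca²⁺][CO3²⁻]/Ksp = (7.80×10^-3)(8.891×10^-6) / 4.571×10^-7 = 0.152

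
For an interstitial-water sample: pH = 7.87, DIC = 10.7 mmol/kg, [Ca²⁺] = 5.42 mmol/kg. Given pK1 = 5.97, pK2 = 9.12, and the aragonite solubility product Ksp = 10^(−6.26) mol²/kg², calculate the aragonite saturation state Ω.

α₂ = 1 / (1 + [H⁺]/K2 + [H⁺]²/(K1K2)) = 1 / (1 + 10^+1.25 + 10^-0.65)
   = 1 / (1 + 17.783 + 0.22387) = 1/19.007 = 0.05261
[CO3²⁻] = α₂ × DIC = 0.05261 × 10.7 = 0.5630 mmol/kg
Ksp = 10^(−6.26) = 5.495×10^-7
Ω = [Ca²⁺][CO3²⁻]/Ksp = (5.42×10^-3)(5.630×10^-4) / 5.495×10^-7 = 5.55

Ω = 5.55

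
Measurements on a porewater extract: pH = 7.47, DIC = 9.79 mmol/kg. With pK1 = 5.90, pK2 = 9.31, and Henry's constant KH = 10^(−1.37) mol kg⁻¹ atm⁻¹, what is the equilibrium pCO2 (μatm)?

pCO2 = 5930 μatm

α₀ = 1 / (1 + K1/[H⁺] + K1K2/[H⁺]²) = 1 / (1 + 10^+1.57 + 10^-0.27)
   = 1 / (1 + 37.154 + 0.53703) = 1/38.691 = 0.02585
[CO2*] = α₀ × DIC = 0.02585 × 9.79 = 0.2530 mmol/kg
pCO2 = [CO2*]/KH = 2.530×10^-4 / 4.266×10^-2 = 5930 μatm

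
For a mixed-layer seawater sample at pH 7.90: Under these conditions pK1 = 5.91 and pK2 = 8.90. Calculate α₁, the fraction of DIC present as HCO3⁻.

α₁ = 0.901

α₁ = 1 / (1 + [H⁺]/K1 + K2/[H⁺]) = 1 / (1 + 10^-1.99 + 10^-1.00)
   = 1 / (1 + 0.010233 + 0.10000) = 1/1.1102 = 0.9007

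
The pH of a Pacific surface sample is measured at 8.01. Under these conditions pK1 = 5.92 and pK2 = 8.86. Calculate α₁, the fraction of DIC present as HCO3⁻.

α₁ = 1 / (1 + [H⁺]/K1 + K2/[H⁺]) = 1 / (1 + 10^-2.09 + 10^-0.85)
   = 1 / (1 + 0.0081283 + 0.14125) = 1/1.1494 = 0.8700

α₁ = 0.870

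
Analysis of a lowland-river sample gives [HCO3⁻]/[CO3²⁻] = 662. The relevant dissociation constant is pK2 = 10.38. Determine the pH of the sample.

pH = 7.56

From K2 = [H⁺][CO3²⁻]/[HCO3⁻]:  pH = pK2 − log₁₀([HCO3⁻]/[CO3²⁻])
log₁₀(662) = +2.821
pH = 10.38 − (+2.821) = 7.56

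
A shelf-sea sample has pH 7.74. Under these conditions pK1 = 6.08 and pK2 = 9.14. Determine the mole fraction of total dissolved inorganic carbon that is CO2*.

α₀ = 0.0206

α₀ = 1 / (1 + K1/[H⁺] + K1K2/[H⁺]²) = 1 / (1 + 10^+1.66 + 10^+0.26)
   = 1 / (1 + 45.709 + 1.8197) = 1/48.529 = 0.02061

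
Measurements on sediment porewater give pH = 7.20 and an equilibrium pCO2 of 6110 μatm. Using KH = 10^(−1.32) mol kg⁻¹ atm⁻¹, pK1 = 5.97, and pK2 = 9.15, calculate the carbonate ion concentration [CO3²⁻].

[CO3²⁻] = 0.0557 mmol/kg

[CO2*] = KH · pCO2 = 10^(−1.32) × 6110×10^-6 = 2.924×10^-4 mol/kg
α₀ = 1/(1 + K1/[H⁺] + K1K2/[H⁺]²) = 1/(1 + 10^+1.23 + 10^-0.72) = 0.05503
DIC = [CO2*]/α₀ = 2.924×10^-4 / 0.05503 = 5.315 mmol/kg
[CO3²⁻] = α₂·DIC; α₂ = 0.01049, so [CO3²⁻] = 0.01049 × 5.315 = 0.0557 mmol/kg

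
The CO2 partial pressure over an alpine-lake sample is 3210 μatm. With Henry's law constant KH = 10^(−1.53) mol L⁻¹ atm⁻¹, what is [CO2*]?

KH = 10^(−1.53) = 2.951×10^-2 mol L⁻¹ atm⁻¹
[CO2*] = KH · pCO2 = 2.951×10^-2 × 3210×10^-6 atm = 9.47×10^-5 mol/L

[CO2*] = 94.7 μmol/L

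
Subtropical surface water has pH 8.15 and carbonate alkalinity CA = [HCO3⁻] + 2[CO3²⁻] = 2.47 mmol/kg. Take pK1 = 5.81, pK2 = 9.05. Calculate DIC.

CA = [HCO3⁻] + 2[CO3²⁻] = (α₁ + 2α₂)·DIC
At pH 8.15: [H⁺]/K1 = 10^-2.34 = 0.0045709, K2/[H⁺] = 10^-0.90 = 0.12589
α₁ = 1/(1 + 0.0045709 + 0.12589) = 1/1.1305 = 0.8846; α₂ = α₁·K2/[H⁺] = 0.1114
α₁ + 2α₂ = 1.1073
DIC = CA / (α₁ + 2α₂) = 2.47 / 1.1073 = 2.23 mmol/kg

DIC = 2.23 mmol/kg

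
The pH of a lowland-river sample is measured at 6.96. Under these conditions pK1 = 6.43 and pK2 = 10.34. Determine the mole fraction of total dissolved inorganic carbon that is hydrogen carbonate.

α₁ = 1 / (1 + [H⁺]/K1 + K2/[H⁺]) = 1 / (1 + 10^-0.53 + 10^-3.38)
   = 1 / (1 + 0.29512 + 0.00041687) = 1/1.2955 = 0.7719

α₁ = 0.772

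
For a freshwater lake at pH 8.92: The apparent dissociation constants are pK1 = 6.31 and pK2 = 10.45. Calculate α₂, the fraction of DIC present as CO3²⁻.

α₂ = 1 / (1 + [H⁺]/K2 + [H⁺]²/(K1K2)) = 1 / (1 + 10^+1.53 + 10^-1.08)
   = 1 / (1 + 33.884 + 0.083176) = 1/34.968 = 0.02860

α₂ = 0.0286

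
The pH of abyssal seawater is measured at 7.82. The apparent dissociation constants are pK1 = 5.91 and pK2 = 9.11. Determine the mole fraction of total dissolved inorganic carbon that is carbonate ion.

α₂ = 0.0482

α₂ = 1 / (1 + [H⁺]/K2 + [H⁺]²/(K1K2)) = 1 / (1 + 10^+1.29 + 10^-0.62)
   = 1 / (1 + 19.498 + 0.23988) = 1/20.738 = 0.04822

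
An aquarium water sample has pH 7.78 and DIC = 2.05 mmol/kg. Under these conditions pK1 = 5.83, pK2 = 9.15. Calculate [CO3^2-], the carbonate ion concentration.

[CO3²⁻] = 0.0830 mmol/kg

α₂ = 1 / (1 + [H⁺]/K2 + [H⁺]²/(K1K2)) = 1 / (1 + 10^+1.37 + 10^-0.58)
   = 1 / (1 + 23.442 + 0.26303) = 1/24.705 = 0.04048
[CO3²⁻] = α₂ × DIC = 0.04048 × 2.05 = 0.0830 mmol/kg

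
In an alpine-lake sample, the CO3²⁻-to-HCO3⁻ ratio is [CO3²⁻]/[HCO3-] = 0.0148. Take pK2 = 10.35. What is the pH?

From K2 = [H⁺][CO3²⁻]/[HCO3-]:  pH = pK2 + log₁₀([CO3²⁻]/[HCO3-])
log₁₀(0.0148) = -1.830
pH = 10.35 + (-1.830) = 8.52

pH = 8.52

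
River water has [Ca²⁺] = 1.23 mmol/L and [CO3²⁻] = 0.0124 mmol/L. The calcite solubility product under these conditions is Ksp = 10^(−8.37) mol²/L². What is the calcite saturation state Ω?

Ksp = 10^(−8.37) = 4.266×10^-9
Ω = [Ca²⁺][CO3²⁻]/Ksp = (1.23×10^-3)(0.0124×10^-3) / 4.266×10^-9 = 3.58

Ω = 3.58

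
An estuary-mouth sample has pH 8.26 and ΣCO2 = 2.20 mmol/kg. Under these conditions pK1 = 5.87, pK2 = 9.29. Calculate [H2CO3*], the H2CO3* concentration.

α₀ = 1 / (1 + K1/[H⁺] + K1K2/[H⁺]²) = 1 / (1 + 10^+2.39 + 10^+1.36)
   = 1 / (1 + 245.47 + 22.909) = 1/269.38 = 0.003712
[CO2*] = α₀ × DIC = 0.003712 × 2.20 = 0.00817 mmol/kg = 8.17 μmol/kg

[CO2*] = 8.17 μmol/kg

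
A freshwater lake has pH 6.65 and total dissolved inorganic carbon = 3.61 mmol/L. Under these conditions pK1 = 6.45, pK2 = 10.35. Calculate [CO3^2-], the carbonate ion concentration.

α₂ = 1 / (1 + [H⁺]/K2 + [H⁺]²/(K1K2)) = 1 / (1 + 10^+3.70 + 10^+3.50)
   = 1 / (1 + 5011.9 + 3162.3) = 1/8175.1 = 0.0001223
[CO3²⁻] = α₂ × DIC = 0.0001223 × 3.61 = 0.000442 mmol/L = 0.442 μmol/L

[CO3²⁻] = 0.442 μmol/L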